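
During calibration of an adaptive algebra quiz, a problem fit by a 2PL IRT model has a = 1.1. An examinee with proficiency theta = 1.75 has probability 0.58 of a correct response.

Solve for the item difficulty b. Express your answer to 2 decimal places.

1.46

P(theta) = 1 / (1 + exp(−a(theta − b)))
logit(0.58) = ln(0.58/0.42) = 0.3228
b = theta − logit/(a) = 1.75 − 0.3228/1.1000 = 1.4566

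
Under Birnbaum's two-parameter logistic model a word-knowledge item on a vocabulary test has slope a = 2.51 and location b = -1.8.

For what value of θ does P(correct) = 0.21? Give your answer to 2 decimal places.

-2.33

P(θ) = 1 / (1 + exp(−a(θ − b)))
logit = ln(0.2100/0.7900) = -1.3249
θ = b + logit/(a) = -1.8 + (-1.3249)/2.5100 = -2.3279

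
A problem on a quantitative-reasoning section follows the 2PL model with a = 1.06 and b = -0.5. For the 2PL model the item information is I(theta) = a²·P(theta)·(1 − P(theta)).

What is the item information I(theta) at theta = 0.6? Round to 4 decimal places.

0.2035

P = 1/(1+e^{-1.1660}) = 0.7624
P(1−P) = 0.7624 × 0.2376 = 0.1811
I = a² × P(1−P) = 1.06² × 0.1811 = 0.20352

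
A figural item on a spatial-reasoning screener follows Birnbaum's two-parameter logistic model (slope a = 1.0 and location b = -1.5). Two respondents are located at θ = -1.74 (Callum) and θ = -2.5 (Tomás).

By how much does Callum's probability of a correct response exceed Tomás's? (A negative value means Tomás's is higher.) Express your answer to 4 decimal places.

0.1713

P(θ) = 1 / (1 + exp(−a(θ − b)))
P(Callum) = 0.4403  [exponent -0.2400]
P(Tomás) = 0.2689  [exponent -1.0000]
Difference = 0.4403 − 0.2689 = 0.1713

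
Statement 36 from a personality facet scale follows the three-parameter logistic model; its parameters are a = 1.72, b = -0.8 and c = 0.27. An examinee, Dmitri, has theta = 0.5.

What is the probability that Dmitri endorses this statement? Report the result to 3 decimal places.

0.930

P(theta) = c + (1 − c) · 1 / (1 + exp(−a(theta − b)))
Exponent: 1.72 × (0.5 − (-0.8)) = 2.2360
1/(1 + e^{-2.2360}) = 0.9034
P = 0.27 + 0.73 × 0.9034 = 0.9295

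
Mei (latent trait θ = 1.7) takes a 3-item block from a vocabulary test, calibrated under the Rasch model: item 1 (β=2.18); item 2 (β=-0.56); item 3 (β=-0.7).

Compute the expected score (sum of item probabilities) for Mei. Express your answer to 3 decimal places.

P(θ) = 1 / (1 + exp(−(θ − β)))
P_1 = 1/(1+e^{0.4800}) = 0.3823
P_2 = 1/(1+e^{-2.2600}) = 0.9055
P_3 = 1/(1+e^{-2.4000}) = 0.9168
E[score] = 0.3823 + 0.9055 + 0.9168 = 2.2046

2.205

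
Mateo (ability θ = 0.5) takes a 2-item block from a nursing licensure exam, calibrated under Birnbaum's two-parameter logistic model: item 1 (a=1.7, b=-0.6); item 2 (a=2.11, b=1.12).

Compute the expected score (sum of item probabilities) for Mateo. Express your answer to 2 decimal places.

P(θ) = 1 / (1 + exp(−a(θ − b)))
P_1 = 1/(1+e^{-1.8700}) = 0.8665
P_2 = 1/(1+e^{1.3082}) = 0.2128
E[score] = 0.8665 + 0.2128 = 1.0792

1.08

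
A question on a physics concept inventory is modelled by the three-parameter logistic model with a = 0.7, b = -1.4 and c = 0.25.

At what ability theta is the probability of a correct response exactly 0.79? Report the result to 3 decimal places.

-0.051

P(theta) = c + (1 − c) · 1 / (1 + exp(−a(theta − b)))
Remove guessing floor: (0.79 − 0.25)/(1 − 0.25) = 0.7200
logit = ln(0.7200/0.2800) = 0.9445
theta = b + logit/(a) = -1.4 + 0.9445/0.7000 = -0.0508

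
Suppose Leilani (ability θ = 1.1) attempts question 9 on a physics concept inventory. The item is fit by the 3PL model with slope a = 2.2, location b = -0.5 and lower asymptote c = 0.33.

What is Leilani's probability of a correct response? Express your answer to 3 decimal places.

0.981

P(θ) = c + (1 − c) · 1 / (1 + exp(−a(θ − b)))
Exponent: 2.2 × (1.1 − (-0.5)) = 3.5200
1/(1 + e^{-3.5200}) = 0.9713
P = 0.33 + 0.67 × 0.9713 = 0.9807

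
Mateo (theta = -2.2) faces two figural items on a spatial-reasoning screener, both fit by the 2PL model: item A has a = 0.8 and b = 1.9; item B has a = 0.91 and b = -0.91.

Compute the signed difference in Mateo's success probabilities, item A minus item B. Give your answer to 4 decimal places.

P(theta) = 1 / (1 + exp(−a(theta − b)))
P_A = 0.0363
P_B = 0.2362
P_A − P_B = -0.1999

-0.1999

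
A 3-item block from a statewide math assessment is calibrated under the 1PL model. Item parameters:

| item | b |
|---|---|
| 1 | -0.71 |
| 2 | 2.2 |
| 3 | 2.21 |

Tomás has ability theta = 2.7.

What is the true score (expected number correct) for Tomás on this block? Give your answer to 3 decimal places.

P(theta) = 1 / (1 + exp(−(theta − b)))
P_1 = 1/(1+e^{-3.4100}) = 0.9680
P_2 = 1/(1+e^{-0.5000}) = 0.6225
P_3 = 1/(1+e^{-0.4900}) = 0.6201
E[score] = 0.9680 + 0.6225 + 0.6201 = 2.2106

2.211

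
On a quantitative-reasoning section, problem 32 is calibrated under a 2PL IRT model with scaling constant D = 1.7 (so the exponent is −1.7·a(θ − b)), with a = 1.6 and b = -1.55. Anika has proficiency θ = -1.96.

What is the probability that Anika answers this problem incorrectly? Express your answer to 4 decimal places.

0.7531

P(θ) = 1 / (1 + exp(−D·a(θ − b)))
Exponent: 1.7 × 1.6 × (-1.96 − (-1.55)) = -1.1152
1/(1 + e^{1.1152}) = 0.2469
P = 0.2469
P(incorrect) = 1 − 0.2469 = 0.7531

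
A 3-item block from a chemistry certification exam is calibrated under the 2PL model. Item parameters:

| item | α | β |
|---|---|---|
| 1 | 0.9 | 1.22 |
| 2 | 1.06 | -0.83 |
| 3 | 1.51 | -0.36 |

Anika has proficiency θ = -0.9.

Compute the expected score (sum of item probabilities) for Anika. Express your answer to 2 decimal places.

P(θ) = 1 / (1 + exp(−α(θ − β)))
P_1 = 1/(1+e^{1.9080}) = 0.1292
P_2 = 1/(1+e^{0.0742}) = 0.4815
P_3 = 1/(1+e^{0.8154}) = 0.3067
E[score] = 0.1292 + 0.4815 + 0.3067 = 0.9174

0.92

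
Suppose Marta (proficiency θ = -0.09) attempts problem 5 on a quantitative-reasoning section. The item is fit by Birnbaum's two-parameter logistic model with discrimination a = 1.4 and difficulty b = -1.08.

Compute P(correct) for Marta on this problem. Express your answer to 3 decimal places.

0.800

P(θ) = 1 / (1 + exp(−a(θ − b)))
Exponent: 1.4 × (-0.09 − (-1.08)) = 1.3860
1/(1 + e^{-1.3860}) = 0.8000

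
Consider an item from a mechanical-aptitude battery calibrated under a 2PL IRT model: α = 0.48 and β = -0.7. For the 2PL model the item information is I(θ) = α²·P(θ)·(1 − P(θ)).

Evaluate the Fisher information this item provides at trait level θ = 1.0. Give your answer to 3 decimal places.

0.049

P = 1/(1+e^{-0.8160}) = 0.6934
P(1−P) = 0.6934 × 0.3066 = 0.2126
I = α² × P(1−P) = 0.48² × 0.2126 = 0.04898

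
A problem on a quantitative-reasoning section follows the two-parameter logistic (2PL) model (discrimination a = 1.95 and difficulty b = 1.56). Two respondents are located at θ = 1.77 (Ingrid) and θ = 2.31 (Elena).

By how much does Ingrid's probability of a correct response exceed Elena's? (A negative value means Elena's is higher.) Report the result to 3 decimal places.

P(θ) = 1 / (1 + exp(−a(θ − b)))
P(Ingrid) = 0.6010  [exponent 0.4095]
P(Elena) = 0.8119  [exponent 1.4625]
Difference = 0.6010 − 0.8119 = -0.2109

-0.211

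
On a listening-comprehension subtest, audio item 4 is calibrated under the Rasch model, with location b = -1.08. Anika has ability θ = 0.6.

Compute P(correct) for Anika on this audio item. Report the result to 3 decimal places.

P(θ) = 1 / (1 + exp(−(θ − b)))
Exponent: (0.6 − (-1.08)) = 1.6800
1/(1 + e^{-1.6800}) = 0.8429
P = 0.8429

0.843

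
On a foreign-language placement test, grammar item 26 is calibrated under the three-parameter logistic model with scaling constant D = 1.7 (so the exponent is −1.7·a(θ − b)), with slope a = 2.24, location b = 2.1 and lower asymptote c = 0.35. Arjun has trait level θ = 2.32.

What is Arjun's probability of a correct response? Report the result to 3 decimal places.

P(θ) = c + (1 − c) · 1 / (1 + exp(−D·a(θ − b)))
Exponent: 1.7 × 2.24 × (2.32 − 2.1) = 0.8378
1/(1 + e^{-0.8378}) = 0.6980
P = 0.35 + 0.65 × 0.6980 = 0.8037

0.804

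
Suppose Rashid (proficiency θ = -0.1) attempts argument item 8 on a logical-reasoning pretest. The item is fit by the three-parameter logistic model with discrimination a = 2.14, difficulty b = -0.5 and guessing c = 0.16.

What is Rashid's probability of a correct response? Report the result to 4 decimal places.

0.7495

P(θ) = c + (1 − c) · 1 / (1 + exp(−a(θ − b)))
Exponent: 2.14 × (-0.1 − (-0.5)) = 0.8560
1/(1 + e^{-0.8560}) = 0.7018
P = 0.16 + 0.84 × 0.7018 = 0.7495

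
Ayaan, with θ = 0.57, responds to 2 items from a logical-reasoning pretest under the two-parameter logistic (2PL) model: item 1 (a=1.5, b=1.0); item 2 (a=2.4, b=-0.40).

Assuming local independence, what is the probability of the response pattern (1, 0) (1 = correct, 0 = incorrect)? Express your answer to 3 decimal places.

0.031

P(θ) = 1 / (1 + exp(−a(θ − b)))
P_1 = 1/(1+e^{0.6450}) = 0.3441
P_2 = 1/(1+e^{-2.3280}) = 0.9112
L = P_1 × (1−P_2) = 0.3441 × 0.0888 = 0.03057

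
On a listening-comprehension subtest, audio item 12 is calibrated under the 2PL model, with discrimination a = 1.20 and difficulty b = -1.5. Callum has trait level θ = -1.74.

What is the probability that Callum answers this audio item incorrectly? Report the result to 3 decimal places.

0.572

P(θ) = 1 / (1 + exp(−a(θ − b)))
Exponent: 1.20 × (-1.74 − (-1.5)) = -0.2880
1/(1 + e^{0.2880}) = 0.4285
P(incorrect) = 1 − 0.4285 = 0.5715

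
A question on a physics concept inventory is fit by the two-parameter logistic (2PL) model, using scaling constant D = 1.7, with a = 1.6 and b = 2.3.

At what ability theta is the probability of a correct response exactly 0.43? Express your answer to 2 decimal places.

2.20

P(theta) = 1 / (1 + exp(−D·a(theta − b)))
logit = ln(0.4300/0.5700) = -0.2819
theta = b + logit/(1.7·a) = 2.3 + (-0.2819)/2.7200 = 2.1964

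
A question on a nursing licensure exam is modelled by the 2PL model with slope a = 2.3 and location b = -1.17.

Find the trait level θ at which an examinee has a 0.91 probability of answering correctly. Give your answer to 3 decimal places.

P(θ) = 1 / (1 + exp(−a(θ − b)))
logit = ln(0.9100/0.0900) = 2.3136
θ = b + logit/(a) = -1.17 + 2.3136/2.3000 = -0.1641

-0.164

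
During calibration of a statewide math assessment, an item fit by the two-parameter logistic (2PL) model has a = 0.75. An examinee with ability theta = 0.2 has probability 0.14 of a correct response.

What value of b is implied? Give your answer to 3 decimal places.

P(theta) = 1 / (1 + exp(−a(theta − b)))
logit(0.14) = ln(0.14/0.86) = -1.8153
b = theta − logit/(a) = 0.2 − (-1.8153)/0.7500 = 2.6204

2.620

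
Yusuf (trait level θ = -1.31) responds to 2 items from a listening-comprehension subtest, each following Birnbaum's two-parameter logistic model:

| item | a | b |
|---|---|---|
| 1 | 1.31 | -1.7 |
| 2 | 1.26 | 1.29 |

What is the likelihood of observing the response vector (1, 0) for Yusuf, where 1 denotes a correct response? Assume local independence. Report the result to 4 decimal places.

P(θ) = 1 / (1 + exp(−a(θ − b)))
P_1 = 1/(1+e^{-0.5109}) = 0.6250
P_2 = 1/(1+e^{3.2760}) = 0.0364
L = P_1 × (1−P_2) = 0.6250 × 0.9636 = 0.60226

0.6023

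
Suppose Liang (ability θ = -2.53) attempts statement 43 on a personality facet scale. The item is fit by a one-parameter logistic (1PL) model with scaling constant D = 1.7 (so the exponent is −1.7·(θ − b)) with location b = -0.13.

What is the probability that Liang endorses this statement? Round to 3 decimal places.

0.017

P(θ) = 1 / (1 + exp(−D·(θ − b)))
Exponent: 1.7 × (-2.53 − (-0.13)) = -4.0800
1/(1 + e^{4.0800}) = 0.0166
P = 0.0166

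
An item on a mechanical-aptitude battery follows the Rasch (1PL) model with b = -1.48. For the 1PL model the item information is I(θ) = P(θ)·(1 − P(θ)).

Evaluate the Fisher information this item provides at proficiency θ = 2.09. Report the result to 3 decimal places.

P = 1/(1+e^{-3.5700}) = 0.9726
P(1−P) = 0.9726 × 0.0274 = 0.0266
I = P(1−P) = 0.02663

0.027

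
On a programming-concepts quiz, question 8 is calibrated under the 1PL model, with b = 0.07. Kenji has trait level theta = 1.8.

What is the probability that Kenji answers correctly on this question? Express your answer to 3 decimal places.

0.849

P(theta) = 1 / (1 + exp(−(theta − b)))
Exponent: (1.8 − 0.07) = 1.7300
1/(1 + e^{-1.7300}) = 0.8494
P = 0.8494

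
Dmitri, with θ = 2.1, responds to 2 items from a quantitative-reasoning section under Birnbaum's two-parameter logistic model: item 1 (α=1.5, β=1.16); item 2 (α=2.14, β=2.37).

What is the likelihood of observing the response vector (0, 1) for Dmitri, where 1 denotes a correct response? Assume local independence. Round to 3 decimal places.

P(θ) = 1 / (1 + exp(−α(θ − β)))
P_1 = 1/(1+e^{-1.4100}) = 0.8038
P_2 = 1/(1+e^{0.5778}) = 0.3594
L = (1−P_1) × P_2 = 0.1962 × 0.3594 = 0.07053

0.071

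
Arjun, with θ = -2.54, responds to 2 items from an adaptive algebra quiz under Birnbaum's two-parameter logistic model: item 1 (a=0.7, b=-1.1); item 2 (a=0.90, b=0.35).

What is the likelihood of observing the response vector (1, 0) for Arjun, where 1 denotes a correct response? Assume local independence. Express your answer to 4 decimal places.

0.2489

P(θ) = 1 / (1 + exp(−a(θ − b)))
P_1 = 1/(1+e^{1.0080}) = 0.2674
P_2 = 1/(1+e^{2.6010}) = 0.0691
L = P_1 × (1−P_2) = 0.2674 × 0.9309 = 0.24890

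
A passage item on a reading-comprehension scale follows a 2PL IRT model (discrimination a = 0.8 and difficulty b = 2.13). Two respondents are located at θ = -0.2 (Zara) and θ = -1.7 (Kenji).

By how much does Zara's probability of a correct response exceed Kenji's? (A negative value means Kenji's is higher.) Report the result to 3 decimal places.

P(θ) = 1 / (1 + exp(−a(θ − b)))
P(Zara) = 0.1342  [exponent -1.8640]
P(Kenji) = 0.0446  [exponent -3.0640]
Difference = 0.1342 − 0.0446 = 0.0896

0.090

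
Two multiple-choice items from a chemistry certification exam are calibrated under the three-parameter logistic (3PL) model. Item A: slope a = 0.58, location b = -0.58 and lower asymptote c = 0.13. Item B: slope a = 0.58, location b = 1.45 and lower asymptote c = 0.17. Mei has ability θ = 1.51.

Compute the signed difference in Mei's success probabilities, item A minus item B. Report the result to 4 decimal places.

0.2083

P(θ) = c + (1 − c) · 1 / (1 + exp(−a(θ − b)))
P_A = 0.8005
P_B = 0.5922
P_A − P_B = 0.2083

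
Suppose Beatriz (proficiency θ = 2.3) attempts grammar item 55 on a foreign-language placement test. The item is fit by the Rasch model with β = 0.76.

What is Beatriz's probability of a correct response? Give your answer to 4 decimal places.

0.8235

P(θ) = 1 / (1 + exp(−(θ − β)))
Exponent: (2.3 − 0.76) = 1.5400
1/(1 + e^{-1.5400}) = 0.8235
P = 0.8235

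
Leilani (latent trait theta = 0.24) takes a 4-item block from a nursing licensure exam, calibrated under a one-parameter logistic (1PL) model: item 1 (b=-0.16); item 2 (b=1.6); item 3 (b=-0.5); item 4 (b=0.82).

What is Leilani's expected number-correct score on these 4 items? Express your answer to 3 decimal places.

P(theta) = 1 / (1 + exp(−(theta − b)))
P_1 = 1/(1+e^{-0.4000}) = 0.5987
P_2 = 1/(1+e^{1.3600}) = 0.2042
P_3 = 1/(1+e^{-0.7400}) = 0.6770
P_4 = 1/(1+e^{0.5800}) = 0.3589
E[score] = 0.5987 + 0.2042 + 0.6770 + 0.3589 = 1.8389

1.839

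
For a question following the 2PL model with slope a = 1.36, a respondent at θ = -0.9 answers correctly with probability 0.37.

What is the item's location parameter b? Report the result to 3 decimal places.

P(θ) = 1 / (1 + exp(−a(θ − b)))
logit(0.37) = ln(0.37/0.63) = -0.5322
b = θ − logit/(a) = -0.9 − (-0.5322)/1.3600 = -0.5087

-0.509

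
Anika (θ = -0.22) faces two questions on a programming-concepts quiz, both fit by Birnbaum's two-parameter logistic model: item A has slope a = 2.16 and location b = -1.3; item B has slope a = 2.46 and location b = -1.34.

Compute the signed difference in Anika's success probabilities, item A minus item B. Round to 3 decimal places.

P(θ) = 1 / (1 + exp(−a(θ − b)))
P_A = 0.9116
P_B = 0.9402
P_A − P_B = -0.0286

-0.029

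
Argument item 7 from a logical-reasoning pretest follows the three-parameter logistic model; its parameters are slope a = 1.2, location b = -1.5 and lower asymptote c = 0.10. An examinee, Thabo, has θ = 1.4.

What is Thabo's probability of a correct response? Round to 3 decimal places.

P(θ) = c + (1 − c) · 1 / (1 + exp(−a(θ − b)))
Exponent: 1.2 × (1.4 − (-1.5)) = 3.4800
1/(1 + e^{-3.4800}) = 0.9701
P = 0.10 + 0.90 × 0.9701 = 0.9731

0.973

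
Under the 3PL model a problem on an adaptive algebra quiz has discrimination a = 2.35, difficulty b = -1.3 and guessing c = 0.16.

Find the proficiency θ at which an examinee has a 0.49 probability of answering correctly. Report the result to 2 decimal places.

P(θ) = c + (1 − c) · 1 / (1 + exp(−a(θ − b)))
Remove guessing floor: (0.49 − 0.16)/(1 − 0.16) = 0.3929
logit = ln(0.3929/0.6071) = -0.4353
θ = b + logit/(a) = -1.3 + (-0.4353)/2.3500 = -1.4852

-1.49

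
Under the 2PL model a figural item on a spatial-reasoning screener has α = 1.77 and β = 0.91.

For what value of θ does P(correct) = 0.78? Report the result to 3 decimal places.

1.625

P(θ) = 1 / (1 + exp(−α(θ − β)))
logit = ln(0.7800/0.2200) = 1.2657
θ = β + logit/(α) = 0.91 + 1.2657/1.7700 = 1.6251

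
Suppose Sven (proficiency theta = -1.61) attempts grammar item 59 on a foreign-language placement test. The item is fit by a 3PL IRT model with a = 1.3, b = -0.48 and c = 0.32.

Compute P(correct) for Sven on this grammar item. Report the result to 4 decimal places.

0.4472

P(theta) = c + (1 − c) · 1 / (1 + exp(−a(theta − b)))
Exponent: 1.3 × (-1.61 − (-0.48)) = -1.4690
1/(1 + e^{1.4690}) = 0.1871
P = 0.32 + 0.68 × 0.1871 = 0.4472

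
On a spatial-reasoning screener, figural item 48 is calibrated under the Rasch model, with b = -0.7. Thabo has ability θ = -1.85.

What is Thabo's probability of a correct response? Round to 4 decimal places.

P(θ) = 1 / (1 + exp(−(θ − b)))
Exponent: (-1.85 − (-0.7)) = -1.1500
1/(1 + e^{1.1500}) = 0.2405
P = 0.2405

0.2405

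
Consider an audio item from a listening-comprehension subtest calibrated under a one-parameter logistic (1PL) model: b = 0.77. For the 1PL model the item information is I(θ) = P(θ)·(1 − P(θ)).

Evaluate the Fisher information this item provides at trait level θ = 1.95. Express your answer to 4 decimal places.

P = 1/(1+e^{-1.1800}) = 0.7649
P(1−P) = 0.7649 × 0.2351 = 0.1798
I = P(1−P) = 0.17980

0.1798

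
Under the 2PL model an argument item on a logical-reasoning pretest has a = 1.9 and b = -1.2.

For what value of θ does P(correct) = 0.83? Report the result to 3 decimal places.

P(θ) = 1 / (1 + exp(−a(θ − b)))
logit = ln(0.8300/0.1700) = 1.5856
θ = b + logit/(a) = -1.2 + 1.5856/1.9000 = -0.3655

-0.365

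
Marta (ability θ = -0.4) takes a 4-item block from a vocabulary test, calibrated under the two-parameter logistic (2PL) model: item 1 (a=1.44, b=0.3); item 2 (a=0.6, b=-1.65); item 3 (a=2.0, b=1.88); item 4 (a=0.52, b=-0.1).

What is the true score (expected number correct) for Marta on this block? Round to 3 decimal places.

P(θ) = 1 / (1 + exp(−a(θ − b)))
P_1 = 1/(1+e^{1.0080}) = 0.2674
P_2 = 1/(1+e^{-0.7500}) = 0.6792
P_3 = 1/(1+e^{4.5600}) = 0.0104
P_4 = 1/(1+e^{0.1560}) = 0.4611
E[score] = 0.2674 + 0.6792 + 0.0104 + 0.4611 = 1.4180

1.418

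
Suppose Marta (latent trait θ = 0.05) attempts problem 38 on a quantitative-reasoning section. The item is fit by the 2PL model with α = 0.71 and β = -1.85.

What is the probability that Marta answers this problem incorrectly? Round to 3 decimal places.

P(θ) = 1 / (1 + exp(−α(θ − β)))
Exponent: 0.71 × (0.05 − (-1.85)) = 1.3490
1/(1 + e^{-1.3490}) = 0.7940
P(incorrect) = 1 − 0.7940 = 0.2060

0.206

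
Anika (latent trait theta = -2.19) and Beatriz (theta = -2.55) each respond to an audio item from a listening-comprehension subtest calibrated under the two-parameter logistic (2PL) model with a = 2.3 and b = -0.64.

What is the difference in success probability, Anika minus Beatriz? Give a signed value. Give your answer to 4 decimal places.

0.0153

P(theta) = 1 / (1 + exp(−a(theta − b)))
P(Anika) = 0.0275  [exponent -3.5650]
P(Beatriz) = 0.0122  [exponent -4.3930]
Difference = 0.0275 − 0.0122 = 0.0153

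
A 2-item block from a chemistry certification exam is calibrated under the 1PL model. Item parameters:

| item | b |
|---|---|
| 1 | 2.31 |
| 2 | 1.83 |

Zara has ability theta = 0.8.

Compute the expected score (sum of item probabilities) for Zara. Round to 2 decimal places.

P(theta) = 1 / (1 + exp(−(theta − b)))
P_1 = 1/(1+e^{1.5100}) = 0.1809
P_2 = 1/(1+e^{1.0300}) = 0.2631
E[score] = 0.1809 + 0.2631 = 0.4440

0.44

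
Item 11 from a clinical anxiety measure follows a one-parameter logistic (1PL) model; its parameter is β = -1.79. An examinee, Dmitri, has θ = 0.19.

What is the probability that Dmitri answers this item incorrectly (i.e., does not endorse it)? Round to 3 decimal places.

0.121

P(θ) = 1 / (1 + exp(−(θ − β)))
Exponent: (0.19 − (-1.79)) = 1.9800
1/(1 + e^{-1.9800}) = 0.8787
P = 0.8787
P(incorrect) = 1 − 0.8787 = 0.1213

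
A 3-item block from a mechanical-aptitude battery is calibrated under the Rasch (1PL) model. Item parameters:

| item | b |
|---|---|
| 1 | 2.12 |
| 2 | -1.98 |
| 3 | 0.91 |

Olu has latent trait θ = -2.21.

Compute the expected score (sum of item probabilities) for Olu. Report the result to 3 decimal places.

0.498

P(θ) = 1 / (1 + exp(−(θ − b)))
P_1 = 1/(1+e^{4.3300}) = 0.0130
P_2 = 1/(1+e^{0.2300}) = 0.4428
P_3 = 1/(1+e^{3.1200}) = 0.0423
E[score] = 0.0130 + 0.4428 + 0.0423 = 0.4980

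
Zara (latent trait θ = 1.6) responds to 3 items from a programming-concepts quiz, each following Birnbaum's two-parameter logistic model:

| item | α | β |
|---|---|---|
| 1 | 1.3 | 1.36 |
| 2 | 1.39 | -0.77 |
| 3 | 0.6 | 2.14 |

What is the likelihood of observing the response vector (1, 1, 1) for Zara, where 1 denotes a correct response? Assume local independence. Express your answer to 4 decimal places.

P(θ) = 1 / (1 + exp(−α(θ − β)))
P_1 = 1/(1+e^{-0.3120}) = 0.5774
P_2 = 1/(1+e^{-3.2943}) = 0.9642
P_3 = 1/(1+e^{0.3240}) = 0.4197
L = P_1 × P_2 × P_3 = 0.5774 × 0.9642 × 0.4197 = 0.23366

0.2337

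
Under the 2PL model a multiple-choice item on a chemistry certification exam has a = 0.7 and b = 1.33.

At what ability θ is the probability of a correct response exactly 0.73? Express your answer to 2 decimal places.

P(θ) = 1 / (1 + exp(−a(θ − b)))
logit = ln(0.7300/0.2700) = 0.9946
θ = b + logit/(a) = 1.33 + 0.9946/0.7000 = 2.7509

2.75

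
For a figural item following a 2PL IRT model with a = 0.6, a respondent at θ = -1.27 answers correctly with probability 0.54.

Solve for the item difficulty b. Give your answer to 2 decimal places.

P(θ) = 1 / (1 + exp(−a(θ − b)))
logit(0.54) = ln(0.54/0.46) = 0.1603
b = θ − logit/(a) = -1.27 − 0.1603/0.6000 = -1.5372

-1.54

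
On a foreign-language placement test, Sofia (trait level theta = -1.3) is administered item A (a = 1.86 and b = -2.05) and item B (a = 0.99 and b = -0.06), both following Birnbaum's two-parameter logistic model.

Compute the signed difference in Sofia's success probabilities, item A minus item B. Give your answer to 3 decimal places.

0.575

P(theta) = 1 / (1 + exp(−a(theta − b)))
P_A = 0.8014
P_B = 0.2266
P_A − P_B = 0.5748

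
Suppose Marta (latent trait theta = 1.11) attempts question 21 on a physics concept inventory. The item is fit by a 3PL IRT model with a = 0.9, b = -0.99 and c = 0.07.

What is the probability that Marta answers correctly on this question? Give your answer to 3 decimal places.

0.878

P(theta) = c + (1 − c) · 1 / (1 + exp(−a(theta − b)))
Exponent: 0.9 × (1.11 − (-0.99)) = 1.8900
1/(1 + e^{-1.8900}) = 0.8688
P = 0.07 + 0.93 × 0.8688 = 0.8779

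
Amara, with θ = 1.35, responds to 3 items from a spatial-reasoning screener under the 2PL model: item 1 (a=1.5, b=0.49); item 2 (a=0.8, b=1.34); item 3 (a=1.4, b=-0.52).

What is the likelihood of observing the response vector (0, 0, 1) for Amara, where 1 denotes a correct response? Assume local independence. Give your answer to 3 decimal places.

0.100

P(θ) = 1 / (1 + exp(−a(θ − b)))
P_1 = 1/(1+e^{-1.2900}) = 0.7841
P_2 = 1/(1+e^{-0.0080}) = 0.5020
P_3 = 1/(1+e^{-2.6180}) = 0.9320
L = (1−P_1) × (1−P_2) × P_3 = 0.2159 × 0.4980 × 0.9320 = 0.10019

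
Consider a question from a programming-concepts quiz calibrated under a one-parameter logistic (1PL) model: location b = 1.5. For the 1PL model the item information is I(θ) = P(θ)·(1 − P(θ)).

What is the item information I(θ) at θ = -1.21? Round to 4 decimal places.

P = 1/(1+e^{2.7100}) = 0.0624
P(1−P) = 0.0624 × 0.9376 = 0.0585
I = P(1−P) = 0.05849

0.0585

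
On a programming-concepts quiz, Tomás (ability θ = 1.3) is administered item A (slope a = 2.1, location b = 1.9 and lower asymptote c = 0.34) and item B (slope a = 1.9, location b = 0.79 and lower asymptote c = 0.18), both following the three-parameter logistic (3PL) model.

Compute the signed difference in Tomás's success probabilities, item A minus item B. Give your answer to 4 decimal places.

-0.2886

P(θ) = c + (1 − c) · 1 / (1 + exp(−a(θ − b)))
P_A = 0.4858
P_B = 0.7744
P_A − P_B = -0.2886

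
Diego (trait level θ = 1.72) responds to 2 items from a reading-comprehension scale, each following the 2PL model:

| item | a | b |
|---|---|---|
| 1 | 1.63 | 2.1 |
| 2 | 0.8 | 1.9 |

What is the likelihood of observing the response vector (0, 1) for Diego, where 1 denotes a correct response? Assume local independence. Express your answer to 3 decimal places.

P(θ) = 1 / (1 + exp(−a(θ − b)))
P_1 = 1/(1+e^{0.6194}) = 0.3499
P_2 = 1/(1+e^{0.1440}) = 0.4641
L = (1−P_1) × P_2 = 0.6501 × 0.4641 = 0.30168

0.302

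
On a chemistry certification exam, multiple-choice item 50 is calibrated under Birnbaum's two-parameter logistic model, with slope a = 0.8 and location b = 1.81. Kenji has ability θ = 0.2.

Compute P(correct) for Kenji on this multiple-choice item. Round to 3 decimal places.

0.216

P(θ) = 1 / (1 + exp(−a(θ − b)))
Exponent: 0.8 × (0.2 − 1.81) = -1.2880
1/(1 + e^{1.2880}) = 0.2162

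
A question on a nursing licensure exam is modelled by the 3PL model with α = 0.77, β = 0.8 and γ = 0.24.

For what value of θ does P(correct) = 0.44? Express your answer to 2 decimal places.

P(θ) = γ + (1 − γ) · 1 / (1 + exp(−α(θ − β)))
Remove guessing floor: (0.44 − 0.24)/(1 − 0.24) = 0.2632
logit = ln(0.2632/0.7368) = -1.0296
θ = β + logit/(α) = 0.8 + (-1.0296)/0.7700 = -0.5372

-0.54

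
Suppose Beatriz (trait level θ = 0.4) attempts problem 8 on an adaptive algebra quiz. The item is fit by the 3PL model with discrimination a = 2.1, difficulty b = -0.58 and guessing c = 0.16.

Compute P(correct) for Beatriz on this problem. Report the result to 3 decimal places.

0.905

P(θ) = c + (1 − c) · 1 / (1 + exp(−a(θ − b)))
Exponent: 2.1 × (0.4 − (-0.58)) = 2.0580
1/(1 + e^{-2.0580}) = 0.8868
P = 0.16 + 0.84 × 0.8868 = 0.9049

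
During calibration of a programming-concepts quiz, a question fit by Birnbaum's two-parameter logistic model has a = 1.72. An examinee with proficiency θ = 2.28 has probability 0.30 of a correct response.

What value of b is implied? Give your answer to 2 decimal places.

2.77

P(θ) = 1 / (1 + exp(−a(θ − b)))
logit(0.30) = ln(0.30/0.70) = -0.8473
b = θ − logit/(a) = 2.28 − (-0.8473)/1.7200 = 2.7726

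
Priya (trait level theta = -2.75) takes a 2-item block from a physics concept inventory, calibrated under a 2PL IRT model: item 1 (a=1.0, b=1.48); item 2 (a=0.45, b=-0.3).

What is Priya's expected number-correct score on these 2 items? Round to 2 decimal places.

P(theta) = 1 / (1 + exp(−a(theta − b)))
P_1 = 1/(1+e^{4.2300}) = 0.0143
P_2 = 1/(1+e^{1.1025}) = 0.2493
E[score] = 0.0143 + 0.2493 = 0.2636

0.26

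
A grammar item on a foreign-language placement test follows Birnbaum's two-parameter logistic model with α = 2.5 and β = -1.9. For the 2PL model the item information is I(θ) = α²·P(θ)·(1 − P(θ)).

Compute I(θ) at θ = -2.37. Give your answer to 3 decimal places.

P = 1/(1+e^{1.1750}) = 0.2360
P(1−P) = 0.2360 × 0.7640 = 0.1803
I = α² × P(1−P) = 2.5² × 0.1803 = 1.12674

1.127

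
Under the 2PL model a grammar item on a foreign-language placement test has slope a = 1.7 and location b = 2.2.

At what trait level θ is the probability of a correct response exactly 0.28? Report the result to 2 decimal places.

P(θ) = 1 / (1 + exp(−a(θ − b)))
logit = ln(0.2800/0.7200) = -0.9445
θ = b + logit/(a) = 2.2 + (-0.9445)/1.7000 = 1.6444

1.64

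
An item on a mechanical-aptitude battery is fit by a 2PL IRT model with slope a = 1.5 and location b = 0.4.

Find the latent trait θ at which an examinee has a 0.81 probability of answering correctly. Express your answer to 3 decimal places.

P(θ) = 1 / (1 + exp(−a(θ − b)))
logit = ln(0.8100/0.1900) = 1.4500
θ = b + logit/(a) = 0.4 + 1.4500/1.5000 = 1.3667

1.367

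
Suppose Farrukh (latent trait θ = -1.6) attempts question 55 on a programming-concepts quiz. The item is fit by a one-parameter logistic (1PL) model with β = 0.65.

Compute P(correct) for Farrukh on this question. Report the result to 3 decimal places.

P(θ) = 1 / (1 + exp(−(θ − β)))
Exponent: (-1.6 − 0.65) = -2.2500
1/(1 + e^{2.2500}) = 0.0953
P = 0.0953

0.095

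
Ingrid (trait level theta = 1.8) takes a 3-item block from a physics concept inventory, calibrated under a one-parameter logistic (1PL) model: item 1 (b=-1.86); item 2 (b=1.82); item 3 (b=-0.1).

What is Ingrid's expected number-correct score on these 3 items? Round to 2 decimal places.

2.34

P(theta) = 1 / (1 + exp(−(theta − b)))
P_1 = 1/(1+e^{-3.6600}) = 0.9749
P_2 = 1/(1+e^{0.0200}) = 0.4950
P_3 = 1/(1+e^{-1.9000}) = 0.8699
E[score] = 0.9749 + 0.4950 + 0.8699 = 2.3398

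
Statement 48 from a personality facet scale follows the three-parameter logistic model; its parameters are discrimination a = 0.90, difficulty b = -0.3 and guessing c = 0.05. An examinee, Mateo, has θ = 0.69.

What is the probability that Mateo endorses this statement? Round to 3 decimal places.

0.724

P(θ) = c + (1 − c) · 1 / (1 + exp(−a(θ − b)))
Exponent: 0.90 × (0.69 − (-0.3)) = 0.8910
1/(1 + e^{-0.8910}) = 0.7091
P = 0.05 + 0.95 × 0.7091 = 0.7236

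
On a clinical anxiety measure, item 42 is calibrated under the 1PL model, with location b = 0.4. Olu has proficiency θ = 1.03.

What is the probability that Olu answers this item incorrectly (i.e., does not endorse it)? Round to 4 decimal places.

0.3475

P(θ) = 1 / (1 + exp(−(θ − b)))
Exponent: (1.03 − 0.4) = 0.6300
1/(1 + e^{-0.6300}) = 0.6525
P = 0.6525
P(incorrect) = 1 − 0.6525 = 0.3475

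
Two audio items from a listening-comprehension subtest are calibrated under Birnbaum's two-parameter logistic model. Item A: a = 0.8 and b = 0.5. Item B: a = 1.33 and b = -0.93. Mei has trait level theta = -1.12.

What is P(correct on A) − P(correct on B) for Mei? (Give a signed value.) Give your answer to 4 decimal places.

P(theta) = 1 / (1 + exp(−a(theta − b)))
P_A = 0.2148
P_B = 0.4372
P_A − P_B = -0.2223

-0.2223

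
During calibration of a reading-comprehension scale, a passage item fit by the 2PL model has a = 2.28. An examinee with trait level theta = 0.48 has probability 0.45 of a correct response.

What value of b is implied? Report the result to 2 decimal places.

P(theta) = 1 / (1 + exp(−a(theta − b)))
logit(0.45) = ln(0.45/0.55) = -0.2007
b = theta − logit/(a) = 0.48 − (-0.2007)/2.2800 = 0.5680

0.57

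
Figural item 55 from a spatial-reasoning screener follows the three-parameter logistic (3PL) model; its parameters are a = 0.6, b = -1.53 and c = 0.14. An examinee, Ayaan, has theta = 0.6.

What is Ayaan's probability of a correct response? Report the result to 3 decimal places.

0.813

P(theta) = c + (1 − c) · 1 / (1 + exp(−a(theta − b)))
Exponent: 0.6 × (0.6 − (-1.53)) = 1.2780
1/(1 + e^{-1.2780}) = 0.7821
P = 0.14 + 0.86 × 0.7821 = 0.8126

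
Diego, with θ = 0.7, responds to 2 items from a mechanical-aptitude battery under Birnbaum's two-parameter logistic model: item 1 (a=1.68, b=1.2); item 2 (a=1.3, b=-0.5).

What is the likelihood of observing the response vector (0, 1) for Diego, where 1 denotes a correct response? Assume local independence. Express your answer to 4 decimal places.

P(θ) = 1 / (1 + exp(−a(θ − b)))
P_1 = 1/(1+e^{0.8400}) = 0.3015
P_2 = 1/(1+e^{-1.5600}) = 0.8264
L = (1−P_1) × P_2 = 0.6985 × 0.8264 = 0.57718

0.5772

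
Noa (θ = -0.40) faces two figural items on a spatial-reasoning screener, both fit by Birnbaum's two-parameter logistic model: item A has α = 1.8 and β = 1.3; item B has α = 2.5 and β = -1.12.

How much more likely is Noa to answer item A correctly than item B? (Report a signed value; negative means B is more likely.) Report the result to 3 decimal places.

-0.813

P(θ) = 1 / (1 + exp(−α(θ − β)))
P_A = 0.0448
P_B = 0.8581
P_A − P_B = -0.8134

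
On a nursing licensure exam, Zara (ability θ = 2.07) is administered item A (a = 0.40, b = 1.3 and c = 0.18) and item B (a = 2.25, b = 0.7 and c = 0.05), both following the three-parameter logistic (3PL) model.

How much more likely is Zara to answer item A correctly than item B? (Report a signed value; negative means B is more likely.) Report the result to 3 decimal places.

-0.306

P(θ) = c + (1 − c) · 1 / (1 + exp(−a(θ − b)))
P_A = 0.6526
P_B = 0.9584
P_A − P_B = -0.3057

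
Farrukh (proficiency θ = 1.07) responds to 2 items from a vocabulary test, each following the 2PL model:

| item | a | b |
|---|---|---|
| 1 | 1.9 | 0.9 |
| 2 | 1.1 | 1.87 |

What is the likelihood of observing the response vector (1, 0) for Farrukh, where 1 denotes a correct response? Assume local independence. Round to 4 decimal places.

P(θ) = 1 / (1 + exp(−a(θ − b)))
P_1 = 1/(1+e^{-0.3230}) = 0.5801
P_2 = 1/(1+e^{0.8800}) = 0.2932
L = P_1 × (1−P_2) = 0.5801 × 0.7068 = 0.41000

0.4100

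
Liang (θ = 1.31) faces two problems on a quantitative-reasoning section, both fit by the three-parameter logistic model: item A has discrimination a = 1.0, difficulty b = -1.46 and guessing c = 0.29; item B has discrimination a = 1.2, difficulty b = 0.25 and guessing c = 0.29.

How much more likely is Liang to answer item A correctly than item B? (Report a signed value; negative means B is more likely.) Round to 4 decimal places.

0.1136

P(θ) = c + (1 − c) · 1 / (1 + exp(−a(θ − b)))
P_A = 0.9581
P_B = 0.8446
P_A − P_B = 0.1136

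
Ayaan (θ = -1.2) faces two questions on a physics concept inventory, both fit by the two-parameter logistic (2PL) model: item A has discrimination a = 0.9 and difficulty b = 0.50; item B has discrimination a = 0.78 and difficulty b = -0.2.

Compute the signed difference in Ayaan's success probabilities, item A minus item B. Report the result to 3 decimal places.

P(θ) = 1 / (1 + exp(−a(θ − b)))
P_A = 0.1780
P_B = 0.3143
P_A − P_B = -0.1363

-0.136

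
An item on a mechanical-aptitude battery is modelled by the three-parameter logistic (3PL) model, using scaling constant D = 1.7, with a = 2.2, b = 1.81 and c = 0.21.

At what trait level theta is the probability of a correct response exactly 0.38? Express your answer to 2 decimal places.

1.46

P(theta) = c + (1 − c) · 1 / (1 + exp(−D·a(theta − b)))
Remove guessing floor: (0.38 − 0.21)/(1 − 0.21) = 0.2152
logit = ln(0.2152/0.7848) = -1.2939
theta = b + logit/(1.7·a) = 1.81 + (-1.2939)/3.7400 = 1.4640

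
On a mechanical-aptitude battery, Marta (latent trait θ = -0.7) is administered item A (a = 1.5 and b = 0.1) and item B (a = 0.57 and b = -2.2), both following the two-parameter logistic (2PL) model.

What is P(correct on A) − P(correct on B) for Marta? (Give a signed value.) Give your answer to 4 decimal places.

P(θ) = 1 / (1 + exp(−a(θ − b)))
P_A = 0.2315
P_B = 0.7016
P_A − P_B = -0.4701

-0.4701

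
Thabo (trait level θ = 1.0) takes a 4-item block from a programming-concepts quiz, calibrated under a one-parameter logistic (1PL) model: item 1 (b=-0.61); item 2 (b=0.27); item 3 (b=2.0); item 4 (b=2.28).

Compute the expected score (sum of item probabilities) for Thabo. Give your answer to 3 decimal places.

P(θ) = 1 / (1 + exp(−(θ − b)))
P_1 = 1/(1+e^{-1.6100}) = 0.8334
P_2 = 1/(1+e^{-0.7300}) = 0.6748
P_3 = 1/(1+e^{1.0000}) = 0.2689
P_4 = 1/(1+e^{1.2800}) = 0.2176
E[score] = 0.8334 + 0.6748 + 0.2689 + 0.2176 = 1.9947

1.995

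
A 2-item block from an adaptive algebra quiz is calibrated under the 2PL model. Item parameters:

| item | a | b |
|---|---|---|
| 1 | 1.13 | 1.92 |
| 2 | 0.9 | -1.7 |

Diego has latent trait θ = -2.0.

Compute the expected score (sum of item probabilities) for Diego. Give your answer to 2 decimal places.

P(θ) = 1 / (1 + exp(−a(θ − b)))
P_1 = 1/(1+e^{4.4296}) = 0.0118
P_2 = 1/(1+e^{0.2700}) = 0.4329
E[score] = 0.0118 + 0.4329 = 0.4447

0.44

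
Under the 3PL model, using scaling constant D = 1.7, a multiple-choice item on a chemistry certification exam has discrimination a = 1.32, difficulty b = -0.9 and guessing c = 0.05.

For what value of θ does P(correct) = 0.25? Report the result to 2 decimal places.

P(θ) = c + (1 − c) · 1 / (1 + exp(−D·a(θ − b)))
Remove guessing floor: (0.25 − 0.05)/(1 − 0.05) = 0.2105
logit = ln(0.2105/0.7895) = -1.3218
θ = b + logit/(1.7·a) = -0.9 + (-1.3218)/2.2440 = -1.4890

-1.49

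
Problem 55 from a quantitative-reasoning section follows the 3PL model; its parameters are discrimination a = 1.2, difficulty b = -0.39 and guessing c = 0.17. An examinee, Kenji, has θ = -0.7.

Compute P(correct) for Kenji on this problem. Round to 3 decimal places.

P(θ) = c + (1 − c) · 1 / (1 + exp(−a(θ − b)))
Exponent: 1.2 × (-0.7 − (-0.39)) = -0.3720
1/(1 + e^{0.3720}) = 0.4081
P = 0.17 + 0.83 × 0.4081 = 0.5087

0.509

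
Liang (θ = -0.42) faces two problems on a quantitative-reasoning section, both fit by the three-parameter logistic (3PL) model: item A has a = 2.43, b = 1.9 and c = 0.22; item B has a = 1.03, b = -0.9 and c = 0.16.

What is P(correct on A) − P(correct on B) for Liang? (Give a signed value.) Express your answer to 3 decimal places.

-0.459

P(θ) = c + (1 − c) · 1 / (1 + exp(−a(θ − b)))
P_A = 0.2228
P_B = 0.6818
P_A − P_B = -0.4590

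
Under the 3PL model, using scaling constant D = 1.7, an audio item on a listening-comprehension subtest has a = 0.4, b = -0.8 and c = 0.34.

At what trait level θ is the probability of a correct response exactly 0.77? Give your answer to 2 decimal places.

0.12

P(θ) = c + (1 − c) · 1 / (1 + exp(−D·a(θ − b)))
Remove guessing floor: (0.77 − 0.34)/(1 − 0.34) = 0.6515
logit = ln(0.6515/0.3485) = 0.6257
θ = b + logit/(1.7·a) = -0.8 + 0.6257/0.6800 = 0.1202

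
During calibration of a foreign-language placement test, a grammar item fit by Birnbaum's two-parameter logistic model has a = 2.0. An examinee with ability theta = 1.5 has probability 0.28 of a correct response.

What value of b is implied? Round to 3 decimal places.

P(theta) = 1 / (1 + exp(−a(theta − b)))
logit(0.28) = ln(0.28/0.72) = -0.9445
b = theta − logit/(a) = 1.5 − (-0.9445)/2.0000 = 1.9722

1.972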